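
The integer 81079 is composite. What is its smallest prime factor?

81079 is odd.
Digit sum 25, not divisible by 3.
Ends in 9: not divisible by 5.
7: 81079 = 7·11582 + 5
11: 81079 = 11·7370 + 9
13: 81079 = 13·6236 + 11
17: 81079 = 17·4769 + 6
19: 81079 = 19·4267 + 6
23: 81079 = 23·3525 + 4
29: 81079 = 29·2795 + 24
31: 81079 = 31·2615 + 14
37: 81079 = 37·2191 + 12
41: 81079 = 41·1977 + 22
43: 81079 = 43·1885 + 24
47: 81079 = 47·1725 + 4
53: 81079 = 53·1529 + 42
59: 81079 = 59·1374 + 13
61: 81079 = 61·1329 + 10
67: 81079 = 67·1210 + 9
71: 81079 = 71·1141 + 68
73: 81079 = 73·1110 + 49
79: 81079 = 79·1026 + 25
83: 81079 = 83·976 + 71
89: 81079 = 89·911

89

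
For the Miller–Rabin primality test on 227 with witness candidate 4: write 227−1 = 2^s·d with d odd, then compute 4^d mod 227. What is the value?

1

227 − 1 = 226 = 2^1 · 113, so d = 113.
4^1 ≡ 4 (mod 227)
4^2 ≡ 4^2 = 16 ≡ 16 (mod 227)
4^4 ≡ 16^2 = 256 ≡ 29 (mod 227)
4^8 ≡ 29^2 = 841 ≡ 160 (mod 227)
4^16 ≡ 160^2 = 25600 ≡ 176 (mod 227)
4^32 ≡ 176^2 = 30976 ≡ 104 (mod 227)
4^64 ≡ 104^2 = 10816 ≡ 147 (mod 227)
113 = 64 + 32 + 16 + 1 in binary powers of 2.
So 4^113 ≡ 147 · 104 · 176 · 4 ≡ 1 (mod 227).
Since 4^d ≡ 1 (mod 227), base 4 does not prove 227 composite.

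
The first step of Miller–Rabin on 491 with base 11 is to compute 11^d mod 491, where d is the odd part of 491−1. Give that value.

1

491 − 1 = 490 = 2^1 · 245, so d = 245.
11^1 ≡ 11 (mod 491)
11^2 ≡ 11^2 = 121 ≡ 121 (mod 491)
11^4 ≡ 121^2 = 14641 ≡ 402 (mod 491)
11^8 ≡ 402^2 = 161604 ≡ 65 (mod 491)
11^16 ≡ 65^2 = 4225 ≡ 297 (mod 491)
11^32 ≡ 297^2 = 88209 ≡ 320 (mod 491)
11^64 ≡ 320^2 = 102400 ≡ 272 (mod 491)
11^128 ≡ 272^2 = 73984 ≡ 334 (mod 491)
245 = 128 + 64 + 32 + 16 + 4 + 1 in binary powers of 2.
So 11^245 ≡ 334 · 272 · 320 · 297 · 402 · 11 ≡ 1 (mod 491).
Since 11^d ≡ 1 (mod 491), base 11 does not prove 491 composite.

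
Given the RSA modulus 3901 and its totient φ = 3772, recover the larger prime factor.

83

φ(n) = (p−1)(q−1) = n − (p+q) + 1, so p + q = 3901 − 3772 + 1 = 130.
p and q are the roots of t² − 130t + 3901 = 0.
Discriminant: 130² − 4·3901 = 16900 − 15604 = 1296; √1296 = 36.
q = (130 − 36)/2 = 47, p = (130 + 36)/2 = 83.
Check: 47 · 83 = 3901.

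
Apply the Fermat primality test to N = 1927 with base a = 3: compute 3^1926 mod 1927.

237

3^1 ≡ 3 (mod 1927)
3^2 ≡ 3^2 = 9 ≡ 9 (mod 1927)
3^4 ≡ 9^2 = 81 ≡ 81 (mod 1927)
3^8 ≡ 81^2 = 6561 ≡ 780 (mod 1927)
3^16 ≡ 780^2 = 608400 ≡ 1395 (mod 1927)
3^32 ≡ 1395^2 = 1946025 ≡ 1682 (mod 1927)
3^64 ≡ 1682^2 = 2829124 ≡ 288 (mod 1927)
3^128 ≡ 288^2 = 82944 ≡ 83 (mod 1927)
3^256 ≡ 83^2 = 6889 ≡ 1108 (mod 1927)
3^512 ≡ 1108^2 = 1227664 ≡ 165 (mod 1927)
3^1024 ≡ 165^2 = 27225 ≡ 247 (mod 1927)
1926 = 1024 + 512 + 256 + 128 + 4 + 2 in binary powers of 2.
So 3^1926 ≡ 247 · 165 · 1108 · 83 · 81 · 9 ≡ 237 (mod 1927).
Since 237 ≠ 1, base 3 is a Fermat witness: 1927 is composite.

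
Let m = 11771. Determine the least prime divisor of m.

11771 is odd.
Digit sum 17, not divisible by 3.
Ends in 1: not divisible by 5.
7: 11771 = 7·1681 + 4
11: 11771 = 11·1070 + 1
13: 11771 = 13·905 + 6
17: 11771 = 17·692 + 7
19: 11771 = 19·619 + 10
23: 11771 = 23·511 + 18
29: 11771 = 29·405 + 26
31: 11771 = 31·379 + 22
37: 11771 = 37·318 + 5
41: 11771 = 41·287 + 4
43: 11771 = 43·273 + 32
47: 11771 = 47·250 + 21
53: 11771 = 53·222 + 5
59: 11771 = 59·199 + 30
61: 11771 = 61·192 + 59
67: 11771 = 67·175 + 46
71: 11771 = 71·165 + 56
73: 11771 = 73·161 + 18
79: 11771 = 79·149

79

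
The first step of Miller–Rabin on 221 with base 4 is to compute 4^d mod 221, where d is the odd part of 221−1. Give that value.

30

221 − 1 = 220 = 2^2 · 55, so d = 55.
4^1 ≡ 4 (mod 221)
4^2 ≡ 4^2 = 16 ≡ 16 (mod 221)
4^4 ≡ 16^2 = 256 ≡ 35 (mod 221)
4^8 ≡ 35^2 = 1225 ≡ 120 (mod 221)
4^16 ≡ 120^2 = 14400 ≡ 35 (mod 221)
4^32 ≡ 35^2 = 1225 ≡ 120 (mod 221)
55 = 32 + 16 + 4 + 2 + 1 in binary powers of 2.
So 4^55 ≡ 120 · 35 · 35 · 16 · 4 ≡ 30 (mod 221).
Squaring chain: 30 → 16; never reaches −1, so base 4 is a Miller–Rabin witness that 221 is composite.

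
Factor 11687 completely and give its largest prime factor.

31

11687 = 13 · 899
899 = 29 · 31
31 is prime.
So 11687 = 13 · 29 · 31; the largest prime factor is 31.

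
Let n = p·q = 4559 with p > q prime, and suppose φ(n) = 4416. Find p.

φ(n) = (p−1)(q−1) = n − (p+q) + 1, so p + q = 4559 − 4416 + 1 = 144.
p and q are the roots of t² − 144t + 4559 = 0.
Discriminant: 144² − 4·4559 = 20736 − 18236 = 2500; √2500 = 50.
q = (144 − 50)/2 = 47, p = (144 + 50)/2 = 97.
Check: 47 · 97 = 4559.

97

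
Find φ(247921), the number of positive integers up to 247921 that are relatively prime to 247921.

Factor: 247921 = 29 · 83 · 103.
φ(247921) = (29−1) · (83−1) · (103−1) = 28 · 82 · 102 = 234192.

234192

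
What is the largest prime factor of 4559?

4559 = 47 · 97
97 is prime.
So 4559 = 47 · 97; the largest prime factor is 97.

97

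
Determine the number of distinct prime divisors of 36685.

4

36685 = 5 · 7337
7337 = 11 · 667
667 = 23 · 29
36685 = 5 · 11 · 23 · 29, which has 4 distinct prime factors.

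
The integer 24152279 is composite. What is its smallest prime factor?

24152279 is odd.
Digit sum 32, not divisible by 3.
Ends in 9: not divisible by 5.
7: 24152279 = 7·3450325 + 4
11: 24152279 = 11·2195661 + 8
13: 24152279 = 13·1857867 + 8
17: 24152279 = 17·1420722 + 5
19: 24152279 = 19·1271172 + 11
23: 24152279 = 23·1050099 + 2
29: 24152279 = 29·832837 + 6
31: 24152279 = 31·779105 + 24
37: 24152279 = 37·652764 + 11
41: 24152279 = 41·589079 + 40
43: 24152279 = 43·561680 + 39
47: 24152279 = 47·513878 + 13
53: 24152279 = 53·455703 + 20
59: 24152279 = 59·409360 + 39
61: 24152279 = 61·395939

61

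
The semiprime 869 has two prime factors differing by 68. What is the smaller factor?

11

Since p = q + 68, we have 869 = q(q + 68), so q² + 68q − 869 = 0.
Discriminant: 68² + 4·869 = 4624 + 3476 = 8100; √8100 = 90.
q = (−68 + 90)/2 = 11, and p = q + 68 = 79.
Check: 11 · 79 = 869.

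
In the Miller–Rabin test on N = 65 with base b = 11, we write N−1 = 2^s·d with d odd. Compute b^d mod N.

65 − 1 = 64 = 2^6 · 1, so d = 1.
11^1 ≡ 11 (mod 65)
1 = 1 in binary powers of 2.
So 11^1 ≡ 11 ≡ 11 (mod 65).
Squaring chain: 11 → 56 → 16 → 61 → 16 → 61; never reaches −1, so base 11 is a Miller–Rabin witness that 65 is composite.

11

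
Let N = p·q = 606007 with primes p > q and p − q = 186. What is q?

Since p = q + 186, we have 606007 = q(q + 186), so q² + 186q − 606007 = 0.
Discriminant: 186² + 4·606007 = 34596 + 2424028 = 2458624; √2458624 = 1568.
q = (−186 + 1568)/2 = 691, and p = q + 186 = 877.
Check: 691 · 877 = 606007.

691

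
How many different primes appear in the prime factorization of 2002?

2002 = 2 · 1001
1001 = 7 · 143
143 = 11 · 13
2002 = 2 · 7 · 11 · 13, which has 4 distinct prime factors.

4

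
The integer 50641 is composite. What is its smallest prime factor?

89

50641 is odd.
Digit sum 16, not divisible by 3.
Ends in 1: not divisible by 5.
7: 50641 = 7·7234 + 3
11: 50641 = 11·4603 + 8
13: 50641 = 13·3895 + 6
17: 50641 = 17·2978 + 15
19: 50641 = 19·2665 + 6
23: 50641 = 23·2201 + 18
29: 50641 = 29·1746 + 7
31: 50641 = 31·1633 + 18
37: 50641 = 37·1368 + 25
41: 50641 = 41·1235 + 6
43: 50641 = 43·1177 + 30
47: 50641 = 47·1077 + 22
53: 50641 = 53·955 + 26
59: 50641 = 59·858 + 19
61: 50641 = 61·830 + 11
67: 50641 = 67·755 + 56
71: 50641 = 71·713 + 18
73: 50641 = 73·693 + 52
79: 50641 = 79·641 + 2
83: 50641 = 83·610 + 11
89: 50641 = 89·569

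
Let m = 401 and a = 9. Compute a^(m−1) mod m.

1

9^1 ≡ 9 (mod 401)
9^2 ≡ 9^2 = 81 ≡ 81 (mod 401)
9^4 ≡ 81^2 = 6561 ≡ 145 (mod 401)
9^8 ≡ 145^2 = 21025 ≡ 173 (mod 401)
9^16 ≡ 173^2 = 29929 ≡ 255 (mod 401)
9^32 ≡ 255^2 = 65025 ≡ 63 (mod 401)
9^64 ≡ 63^2 = 3969 ≡ 360 (mod 401)
9^128 ≡ 360^2 = 129600 ≡ 77 (mod 401)
9^256 ≡ 77^2 = 5929 ≡ 315 (mod 401)
400 = 256 + 128 + 16 in binary powers of 2.
So 9^400 ≡ 315 · 77 · 255 ≡ 1 (mod 401).
Since the result is 1, base 9 gives no evidence that 401 is composite.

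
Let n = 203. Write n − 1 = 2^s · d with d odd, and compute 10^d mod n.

131

203 − 1 = 202 = 2^1 · 101, so d = 101.
10^1 ≡ 10 (mod 203)
10^2 ≡ 10^2 = 100 ≡ 100 (mod 203)
10^4 ≡ 100^2 = 10000 ≡ 53 (mod 203)
10^8 ≡ 53^2 = 2809 ≡ 170 (mod 203)
10^16 ≡ 170^2 = 28900 ≡ 74 (mod 203)
10^32 ≡ 74^2 = 5476 ≡ 198 (mod 203)
10^64 ≡ 198^2 = 39204 ≡ 25 (mod 203)
101 = 64 + 32 + 4 + 1 in binary powers of 2.
So 10^101 ≡ 25 · 198 · 53 · 10 ≡ 131 (mod 203).
Squaring chain: 131; never reaches −1, so base 10 is a Miller–Rabin witness that 203 is composite.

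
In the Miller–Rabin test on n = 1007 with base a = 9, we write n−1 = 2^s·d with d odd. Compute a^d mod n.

1007 − 1 = 1006 = 2^1 · 503, so d = 503.
9^1 ≡ 9 (mod 1007)
9^2 ≡ 9^2 = 81 ≡ 81 (mod 1007)
9^4 ≡ 81^2 = 6561 ≡ 519 (mod 1007)
9^8 ≡ 519^2 = 269361 ≡ 492 (mod 1007)
9^16 ≡ 492^2 = 242064 ≡ 384 (mod 1007)
9^32 ≡ 384^2 = 147456 ≡ 434 (mod 1007)
9^64 ≡ 434^2 = 188356 ≡ 47 (mod 1007)
9^128 ≡ 47^2 = 2209 ≡ 195 (mod 1007)
9^256 ≡ 195^2 = 38025 ≡ 766 (mod 1007)
503 = 256 + 128 + 64 + 32 + 16 + 4 + 2 + 1 in binary powers of 2.
So 9^503 ≡ 766 · 195 · 47 · 434 · 384 · 519 · 81 · 9 ≡ 188 (mod 1007).
Squaring chain: 188; never reaches −1, so base 9 is a Miller–Rabin witness that 1007 is composite.

188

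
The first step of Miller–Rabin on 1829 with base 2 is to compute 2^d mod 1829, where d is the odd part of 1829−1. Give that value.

1829 − 1 = 1828 = 2^2 · 457, so d = 457.
2^1 ≡ 2 (mod 1829)
2^2 ≡ 2^2 = 4 ≡ 4 (mod 1829)
2^4 ≡ 4^2 = 16 ≡ 16 (mod 1829)
2^8 ≡ 16^2 = 256 ≡ 256 (mod 1829)
2^16 ≡ 256^2 = 65536 ≡ 1521 (mod 1829)
2^32 ≡ 1521^2 = 2313441 ≡ 1585 (mod 1829)
2^64 ≡ 1585^2 = 2512225 ≡ 1008 (mod 1829)
2^128 ≡ 1008^2 = 1016064 ≡ 969 (mod 1829)
2^256 ≡ 969^2 = 938961 ≡ 684 (mod 1829)
457 = 256 + 128 + 64 + 8 + 1 in binary powers of 2.
So 2^457 ≡ 684 · 969 · 1008 · 256 · 2 ≡ 655 (mod 1829).
Squaring chain: 655 → 1039; never reaches −1, so base 2 is a Miller–Rabin witness that 1829 is composite.

655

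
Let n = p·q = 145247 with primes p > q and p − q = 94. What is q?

Since p = q + 94, we have 145247 = q(q + 94), so q² + 94q − 145247 = 0.
Discriminant: 94² + 4·145247 = 8836 + 580988 = 589824; √589824 = 768.
q = (−94 + 768)/2 = 337, and p = q + 94 = 431.
Check: 337 · 431 = 145247.

337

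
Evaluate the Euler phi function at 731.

672

Factor: 731 = 17 · 43.
φ(731) = (17−1) · (43−1) = 16 · 42 = 672.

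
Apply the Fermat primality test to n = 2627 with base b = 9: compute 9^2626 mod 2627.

719

9^1 ≡ 9 (mod 2627)
9^2 ≡ 9^2 = 81 ≡ 81 (mod 2627)
9^4 ≡ 81^2 = 6561 ≡ 1307 (mod 2627)
9^8 ≡ 1307^2 = 1708249 ≡ 699 (mod 2627)
9^16 ≡ 699^2 = 488601 ≡ 2606 (mod 2627)
9^32 ≡ 2606^2 = 6791236 ≡ 441 (mod 2627)
9^64 ≡ 441^2 = 194481 ≡ 83 (mod 2627)
9^128 ≡ 83^2 = 6889 ≡ 1635 (mod 2627)
9^256 ≡ 1635^2 = 2673225 ≡ 1566 (mod 2627)
9^512 ≡ 1566^2 = 2452356 ≡ 1365 (mod 2627)
9^1024 ≡ 1365^2 = 1863225 ≡ 682 (mod 2627)
9^2048 ≡ 682^2 = 465124 ≡ 145 (mod 2627)
2626 = 2048 + 512 + 64 + 2 in binary powers of 2.
So 9^2626 ≡ 145 · 1365 · 83 · 81 ≡ 719 (mod 2627).
Since 719 ≠ 1, base 9 is a Fermat witness: 2627 is composite.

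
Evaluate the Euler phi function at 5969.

5796

Factor: 5969 = 47 · 127.
φ(5969) = (47−1) · (127−1) = 46 · 126 = 5796.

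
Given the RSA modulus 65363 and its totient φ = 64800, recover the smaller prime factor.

φ(n) = (p−1)(q−1) = n − (p+q) + 1, so p + q = 65363 − 64800 + 1 = 564.
p and q are the roots of t² − 564t + 65363 = 0.
Discriminant: 564² − 4·65363 = 318096 − 261452 = 56644; √56644 = 238.
q = (564 − 238)/2 = 163, p = (564 + 238)/2 = 401.
Check: 163 · 401 = 65363.

163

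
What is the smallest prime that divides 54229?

7

54229 is odd.
Digit sum 22, not divisible by 3.
Ends in 9: not divisible by 5.
7: 54229 = 7·7747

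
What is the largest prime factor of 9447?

67

9447 = 3 · 3149
3149 = 47 · 67
67 is prime.
So 9447 = 3 · 47 · 67; the largest prime factor is 67.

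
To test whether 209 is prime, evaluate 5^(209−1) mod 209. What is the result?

81

5^1 ≡ 5 (mod 209)
5^2 ≡ 5^2 = 25 ≡ 25 (mod 209)
5^4 ≡ 25^2 = 625 ≡ 207 (mod 209)
5^8 ≡ 207^2 = 42849 ≡ 4 (mod 209)
5^16 ≡ 4^2 = 16 ≡ 16 (mod 209)
5^32 ≡ 16^2 = 256 ≡ 47 (mod 209)
5^64 ≡ 47^2 = 2209 ≡ 119 (mod 209)
5^128 ≡ 119^2 = 14161 ≡ 158 (mod 209)
208 = 128 + 64 + 16 in binary powers of 2.
So 5^208 ≡ 158 · 119 · 16 ≡ 81 (mod 209).
Since 81 ≠ 1, base 5 is a Fermat witness: 209 is composite.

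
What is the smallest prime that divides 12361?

47

12361 is odd.
Digit sum 13, not divisible by 3.
Ends in 1: not divisible by 5.
7: 12361 = 7·1765 + 6
11: 12361 = 11·1123 + 8
13: 12361 = 13·950 + 11
17: 12361 = 17·727 + 2
19: 12361 = 19·650 + 11
23: 12361 = 23·537 + 10
29: 12361 = 29·426 + 7
31: 12361 = 31·398 + 23
37: 12361 = 37·334 + 3
41: 12361 = 41·301 + 20
43: 12361 = 43·287 + 20
47: 12361 = 47·263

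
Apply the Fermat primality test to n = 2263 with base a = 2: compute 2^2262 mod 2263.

1833

2^1 ≡ 2 (mod 2263)
2^2 ≡ 2^2 = 4 ≡ 4 (mod 2263)
2^4 ≡ 4^2 = 16 ≡ 16 (mod 2263)
2^8 ≡ 16^2 = 256 ≡ 256 (mod 2263)
2^16 ≡ 256^2 = 65536 ≡ 2172 (mod 2263)
2^32 ≡ 2172^2 = 4717584 ≡ 1492 (mod 2263)
2^64 ≡ 1492^2 = 2226064 ≡ 1535 (mod 2263)
2^128 ≡ 1535^2 = 2356225 ≡ 442 (mod 2263)
2^256 ≡ 442^2 = 195364 ≡ 746 (mod 2263)
2^512 ≡ 746^2 = 556516 ≡ 2081 (mod 2263)
2^1024 ≡ 2081^2 = 4330561 ≡ 1442 (mod 2263)
2^2048 ≡ 1442^2 = 2079364 ≡ 1930 (mod 2263)
2262 = 2048 + 128 + 64 + 16 + 4 + 2 in binary powers of 2.
So 2^2262 ≡ 1930 · 442 · 1535 · 2172 · 16 · 4 ≡ 1833 (mod 2263).
Since 1833 ≠ 1, base 2 is a Fermat witness: 2263 is composite.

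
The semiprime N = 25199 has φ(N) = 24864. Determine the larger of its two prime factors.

223

φ(n) = (p−1)(q−1) = n − (p+q) + 1, so p + q = 25199 − 24864 + 1 = 336.
p and q are the roots of t² − 336t + 25199 = 0.
Discriminant: 336² − 4·25199 = 112896 − 100796 = 12100; √12100 = 110.
q = (336 − 110)/2 = 113, p = (336 + 110)/2 = 223.
Check: 113 · 223 = 25199.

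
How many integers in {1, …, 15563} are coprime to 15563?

Factor: 15563 = 79 · 197.
φ(15563) = (79−1) · (197−1) = 78 · 196 = 15288.

15288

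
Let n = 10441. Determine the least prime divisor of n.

53

10441 is odd.
Digit sum 10, not divisible by 3.
Ends in 1: not divisible by 5.
7: 10441 = 7·1491 + 4
11: 10441 = 11·949 + 2
13: 10441 = 13·803 + 2
17: 10441 = 17·614 + 3
19: 10441 = 19·549 + 10
23: 10441 = 23·453 + 22
29: 10441 = 29·360 + 1
31: 10441 = 31·336 + 25
37: 10441 = 37·282 + 7
41: 10441 = 41·254 + 27
43: 10441 = 43·242 + 35
47: 10441 = 47·222 + 7
53: 10441 = 53·197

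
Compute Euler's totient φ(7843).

6600

Factor: 7843 = 11 · 23 · 31.
φ(7843) = (11−1) · (23−1) · (31−1) = 10 · 22 · 30 = 6600.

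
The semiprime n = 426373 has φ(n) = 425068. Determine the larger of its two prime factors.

659

φ(n) = (p−1)(q−1) = n − (p+q) + 1, so p + q = 426373 − 425068 + 1 = 1306.
p and q are the roots of t² − 1306t + 426373 = 0.
Discriminant: 1306² − 4·426373 = 1705636 − 1705492 = 144; √144 = 12.
q = (1306 − 12)/2 = 647, p = (1306 + 12)/2 = 659.
Check: 647 · 659 = 426373.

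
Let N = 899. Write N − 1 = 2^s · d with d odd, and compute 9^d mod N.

38

899 − 1 = 898 = 2^1 · 449, so d = 449.
9^1 ≡ 9 (mod 899)
9^2 ≡ 9^2 = 81 ≡ 81 (mod 899)
9^4 ≡ 81^2 = 6561 ≡ 268 (mod 899)
9^8 ≡ 268^2 = 71824 ≡ 803 (mod 899)
9^16 ≡ 803^2 = 644809 ≡ 226 (mod 899)
9^32 ≡ 226^2 = 51076 ≡ 732 (mod 899)
9^64 ≡ 732^2 = 535824 ≡ 20 (mod 899)
9^128 ≡ 20^2 = 400 ≡ 400 (mod 899)
9^256 ≡ 400^2 = 160000 ≡ 877 (mod 899)
449 = 256 + 128 + 64 + 1 in binary powers of 2.
So 9^449 ≡ 877 · 400 · 20 · 9 ≡ 38 (mod 899).
Squaring chain: 38; never reaches −1, so base 9 is a Miller–Rabin witness that 899 is composite.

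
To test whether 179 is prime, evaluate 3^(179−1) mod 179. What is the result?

1

3^1 ≡ 3 (mod 179)
3^2 ≡ 3^2 = 9 ≡ 9 (mod 179)
3^4 ≡ 9^2 = 81 ≡ 81 (mod 179)
3^8 ≡ 81^2 = 6561 ≡ 117 (mod 179)
3^16 ≡ 117^2 = 13689 ≡ 85 (mod 179)
3^32 ≡ 85^2 = 7225 ≡ 65 (mod 179)
3^64 ≡ 65^2 = 4225 ≡ 108 (mod 179)
3^128 ≡ 108^2 = 11664 ≡ 29 (mod 179)
178 = 128 + 32 + 16 + 2 in binary powers of 2.
So 3^178 ≡ 29 · 65 · 85 · 9 ≡ 1 (mod 179).
Since the result is 1, base 3 gives no evidence that 179 is composite.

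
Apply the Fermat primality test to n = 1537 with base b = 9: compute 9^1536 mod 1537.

982

9^1 ≡ 9 (mod 1537)
9^2 ≡ 9^2 = 81 ≡ 81 (mod 1537)
9^4 ≡ 81^2 = 6561 ≡ 413 (mod 1537)
9^8 ≡ 413^2 = 170569 ≡ 1499 (mod 1537)
9^16 ≡ 1499^2 = 2247001 ≡ 1444 (mod 1537)
9^32 ≡ 1444^2 = 2085136 ≡ 964 (mod 1537)
9^64 ≡ 964^2 = 929296 ≡ 948 (mod 1537)
9^128 ≡ 948^2 = 898704 ≡ 1096 (mod 1537)
9^256 ≡ 1096^2 = 1201216 ≡ 819 (mod 1537)
9^512 ≡ 819^2 = 670761 ≡ 629 (mod 1537)
9^1024 ≡ 629^2 = 395641 ≡ 632 (mod 1537)
1536 = 1024 + 512 in binary powers of 2.
So 9^1536 ≡ 632 · 629 ≡ 982 (mod 1537).
Since 982 ≠ 1, base 9 is a Fermat witness: 1537 is composite.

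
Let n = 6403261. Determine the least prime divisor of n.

97

6403261 is odd.
Digit sum 22, not divisible by 3.
Ends in 1: not divisible by 5.
7: 6403261 = 7·914751 + 4
11: 6403261 = 11·582114 + 7
13: 6403261 = 13·492558 + 7
17: 6403261 = 17·376662 + 7
19: 6403261 = 19·337013 + 14
23: 6403261 = 23·278402 + 15
29: 6403261 = 29·220802 + 3
31: 6403261 = 31·206556 + 25
37: 6403261 = 37·173061 + 4
41: 6403261 = 41·156177 + 4
43: 6403261 = 43·148913 + 2
47: 6403261 = 47·136239 + 28
53: 6403261 = 53·120816 + 13
59: 6403261 = 59·108529 + 50
61: 6403261 = 61·104971 + 30
67: 6403261 = 67·95571 + 4
71: 6403261 = 71·90186 + 55
73: 6403261 = 73·87715 + 66
79: 6403261 = 79·81053 + 74
83: 6403261 = 83·77147 + 60
89: 6403261 = 89·71946 + 67
97: 6403261 = 97·66013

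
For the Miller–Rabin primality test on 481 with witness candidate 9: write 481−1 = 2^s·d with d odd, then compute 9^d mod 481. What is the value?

417

481 − 1 = 480 = 2^5 · 15, so d = 15.
9^1 ≡ 9 (mod 481)
9^2 ≡ 9^2 = 81 ≡ 81 (mod 481)
9^4 ≡ 81^2 = 6561 ≡ 308 (mod 481)
9^8 ≡ 308^2 = 94864 ≡ 107 (mod 481)
15 = 8 + 4 + 2 + 1 in binary powers of 2.
So 9^15 ≡ 107 · 308 · 81 · 9 ≡ 417 (mod 481).
Squaring chain: 417 → 248 → 417 → 248 → 417; never reaches −1, so base 9 is a Miller–Rabin witness that 481 is composite.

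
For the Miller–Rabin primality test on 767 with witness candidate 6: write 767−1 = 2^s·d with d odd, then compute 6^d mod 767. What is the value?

767 − 1 = 766 = 2^1 · 383, so d = 383.
6^1 ≡ 6 (mod 767)
6^2 ≡ 6^2 = 36 ≡ 36 (mod 767)
6^4 ≡ 36^2 = 1296 ≡ 529 (mod 767)
6^8 ≡ 529^2 = 279841 ≡ 653 (mod 767)
6^16 ≡ 653^2 = 426409 ≡ 724 (mod 767)
6^32 ≡ 724^2 = 524176 ≡ 315 (mod 767)
6^64 ≡ 315^2 = 99225 ≡ 282 (mod 767)
6^128 ≡ 282^2 = 79524 ≡ 523 (mod 767)
6^256 ≡ 523^2 = 273529 ≡ 477 (mod 767)
383 = 256 + 64 + 32 + 16 + 8 + 4 + 2 + 1 in binary powers of 2.
So 6^383 ≡ 477 · 282 · 315 · 724 · 653 · 529 · 36 · 6 ≡ 544 (mod 767).
Squaring chain: 544; never reaches −1, so base 6 is a Miller–Rabin witness that 767 is composite.

544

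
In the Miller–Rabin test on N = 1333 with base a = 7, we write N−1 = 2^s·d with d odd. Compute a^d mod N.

1333 − 1 = 1332 = 2^2 · 333, so d = 333.
7^1 ≡ 7 (mod 1333)
7^2 ≡ 7^2 = 49 ≡ 49 (mod 1333)
7^4 ≡ 49^2 = 2401 ≡ 1068 (mod 1333)
7^8 ≡ 1068^2 = 1140624 ≡ 909 (mod 1333)
7^16 ≡ 909^2 = 826281 ≡ 1154 (mod 1333)
7^32 ≡ 1154^2 = 1331716 ≡ 49 (mod 1333)
7^64 ≡ 49^2 = 2401 ≡ 1068 (mod 1333)
7^128 ≡ 1068^2 = 1140624 ≡ 909 (mod 1333)
7^256 ≡ 909^2 = 826281 ≡ 1154 (mod 1333)
333 = 256 + 64 + 8 + 4 + 1 in binary powers of 2.
So 7^333 ≡ 1154 · 1068 · 909 · 1068 · 7 ≡ 343 (mod 1333).
Squaring chain: 343 → 345; never reaches −1, so base 7 is a Miller–Rabin witness that 1333 is composite.

343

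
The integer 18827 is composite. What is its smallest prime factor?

18827 is odd.
Digit sum 26, not divisible by 3.
Ends in 7: not divisible by 5.
7: 18827 = 7·2689 + 4
11: 18827 = 11·1711 + 6
13: 18827 = 13·1448 + 3
17: 18827 = 17·1107 + 8
19: 18827 = 19·990 + 17
23: 18827 = 23·818 + 13
29: 18827 = 29·649 + 6
31: 18827 = 31·607 + 10
37: 18827 = 37·508 + 31
41: 18827 = 41·459 + 8
43: 18827 = 43·437 + 36
47: 18827 = 47·400 + 27
53: 18827 = 53·355 + 12
59: 18827 = 59·319 + 6
61: 18827 = 61·308 + 39
67: 18827 = 67·281

67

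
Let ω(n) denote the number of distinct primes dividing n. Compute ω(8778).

8778 = 2 · 4389
4389 = 3 · 1463
1463 = 7 · 209
209 = 11 · 19
8778 = 2 · 3 · 7 · 11 · 19, which has 5 distinct prime factors.

5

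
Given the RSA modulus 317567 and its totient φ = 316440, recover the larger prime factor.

587

φ(n) = (p−1)(q−1) = n − (p+q) + 1, so p + q = 317567 − 316440 + 1 = 1128.
p and q are the roots of t² − 1128t + 317567 = 0.
Discriminant: 1128² − 4·317567 = 1272384 − 1270268 = 2116; √2116 = 46.
q = (1128 − 46)/2 = 541, p = (1128 + 46)/2 = 587.
Check: 541 · 587 = 317567.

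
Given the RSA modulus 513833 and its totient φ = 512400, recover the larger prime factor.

733

φ(n) = (p−1)(q−1) = n − (p+q) + 1, so p + q = 513833 − 512400 + 1 = 1434.
p and q are the roots of t² − 1434t + 513833 = 0.
Discriminant: 1434² − 4·513833 = 2056356 − 2055332 = 1024; √1024 = 32.
q = (1434 − 32)/2 = 701, p = (1434 + 32)/2 = 733.
Check: 701 · 733 = 513833.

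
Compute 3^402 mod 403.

287

3^1 ≡ 3 (mod 403)
3^2 ≡ 3^2 = 9 ≡ 9 (mod 403)
3^4 ≡ 9^2 = 81 ≡ 81 (mod 403)
3^8 ≡ 81^2 = 6561 ≡ 113 (mod 403)
3^16 ≡ 113^2 = 12769 ≡ 276 (mod 403)
3^32 ≡ 276^2 = 76176 ≡ 9 (mod 403)
3^64 ≡ 9^2 = 81 ≡ 81 (mod 403)
3^128 ≡ 81^2 = 6561 ≡ 113 (mod 403)
3^256 ≡ 113^2 = 12769 ≡ 276 (mod 403)
402 = 256 + 128 + 16 + 2 in binary powers of 2.
So 3^402 ≡ 276 · 113 · 276 · 9 ≡ 287 (mod 403).
Since 287 ≠ 1, base 3 is a Fermat witness: 403 is composite.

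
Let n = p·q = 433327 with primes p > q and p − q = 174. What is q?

Since p = q + 174, we have 433327 = q(q + 174), so q² + 174q − 433327 = 0.
Discriminant: 174² + 4·433327 = 30276 + 1733308 = 1763584; √1763584 = 1328.
q = (−174 + 1328)/2 = 577, and p = q + 174 = 751.
Check: 577 · 751 = 433327.

577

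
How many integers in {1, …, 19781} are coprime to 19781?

19500

Factor: 19781 = 131 · 151.
φ(19781) = (131−1) · (151−1) = 130 · 150 = 19500.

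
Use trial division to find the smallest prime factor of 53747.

53747 is odd.
Digit sum 26, not divisible by 3.
Ends in 7: not divisible by 5.
7: 53747 = 7·7678 + 1
11: 53747 = 11·4886 + 1
13: 53747 = 13·4134 + 5
17: 53747 = 17·3161 + 10
19: 53747 = 19·2828 + 15
23: 53747 = 23·2336 + 19
29: 53747 = 29·1853 + 10
31: 53747 = 31·1733 + 24
37: 53747 = 37·1452 + 23
41: 53747 = 41·1310 + 37
43: 53747 = 43·1249 + 40
47: 53747 = 47·1143 + 26
53: 53747 = 53·1014 + 5
59: 53747 = 59·910 + 57
61: 53747 = 61·881 + 6
67: 53747 = 67·802 + 13
71: 53747 = 71·757

71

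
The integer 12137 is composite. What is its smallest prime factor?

53

12137 is odd.
Digit sum 14, not divisible by 3.
Ends in 7: not divisible by 5.
7: 12137 = 7·1733 + 6
11: 12137 = 11·1103 + 4
13: 12137 = 13·933 + 8
17: 12137 = 17·713 + 16
19: 12137 = 19·638 + 15
23: 12137 = 23·527 + 16
29: 12137 = 29·418 + 15
31: 12137 = 31·391 + 16
37: 12137 = 37·328 + 1
41: 12137 = 41·296 + 1
43: 12137 = 43·282 + 11
47: 12137 = 47·258 + 11
53: 12137 = 53·229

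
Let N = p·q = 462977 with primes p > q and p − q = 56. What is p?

Since p = q + 56, we have 462977 = q(q + 56), so q² + 56q − 462977 = 0.
Discriminant: 56² + 4·462977 = 3136 + 1851908 = 1855044; √1855044 = 1362.
q = (−56 + 1362)/2 = 653, and p = q + 56 = 709.
Check: 653 · 709 = 462977.

709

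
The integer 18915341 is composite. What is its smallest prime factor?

59

18915341 is odd.
Digit sum 32, not divisible by 3.
Ends in 1: not divisible by 5.
7: 18915341 = 7·2702191 + 4
11: 18915341 = 11·1719576 + 5
13: 18915341 = 13·1455026 + 3
17: 18915341 = 17·1112667 + 2
19: 18915341 = 19·995544 + 5
23: 18915341 = 23·822406 + 3
29: 18915341 = 29·652253 + 4
31: 18915341 = 31·610172 + 9
37: 18915341 = 37·511225 + 16
41: 18915341 = 41·461349 + 32
43: 18915341 = 43·439891 + 28
47: 18915341 = 47·402454 + 3
53: 18915341 = 53·356893 + 12
59: 18915341 = 59·320599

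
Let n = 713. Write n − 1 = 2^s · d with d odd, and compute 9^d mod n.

713 − 1 = 712 = 2^3 · 89, so d = 89.
9^1 ≡ 9 (mod 713)
9^2 ≡ 9^2 = 81 ≡ 81 (mod 713)
9^4 ≡ 81^2 = 6561 ≡ 144 (mod 713)
9^8 ≡ 144^2 = 20736 ≡ 59 (mod 713)
9^16 ≡ 59^2 = 3481 ≡ 629 (mod 713)
9^32 ≡ 629^2 = 395641 ≡ 639 (mod 713)
9^64 ≡ 639^2 = 408321 ≡ 485 (mod 713)
89 = 64 + 16 + 8 + 1 in binary powers of 2.
So 9^89 ≡ 485 · 629 · 59 · 9 ≡ 193 (mod 713).
Squaring chain: 193 → 173 → 696; never reaches −1, so base 9 is a Miller–Rabin witness that 713 is composite.

193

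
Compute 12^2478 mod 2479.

12^1 ≡ 12 (mod 2479)
12^2 ≡ 12^2 = 144 ≡ 144 (mod 2479)
12^4 ≡ 144^2 = 20736 ≡ 904 (mod 2479)
12^8 ≡ 904^2 = 817216 ≡ 1625 (mod 2479)
12^16 ≡ 1625^2 = 2640625 ≡ 490 (mod 2479)
12^32 ≡ 490^2 = 240100 ≡ 2116 (mod 2479)
12^64 ≡ 2116^2 = 4477456 ≡ 382 (mod 2479)
12^128 ≡ 382^2 = 145924 ≡ 2142 (mod 2479)
12^256 ≡ 2142^2 = 4588164 ≡ 2014 (mod 2479)
12^512 ≡ 2014^2 = 4056196 ≡ 552 (mod 2479)
12^1024 ≡ 552^2 = 304704 ≡ 2266 (mod 2479)
12^2048 ≡ 2266^2 = 5134756 ≡ 747 (mod 2479)
2478 = 2048 + 256 + 128 + 32 + 8 + 4 + 2 in binary powers of 2.
So 12^2478 ≡ 747 · 2014 · 2142 · 2116 · 1625 · 904 · 144 ≡ 2024 (mod 2479).
Since 2024 ≠ 1, base 12 is a Fermat witness: 2479 is composite.

2024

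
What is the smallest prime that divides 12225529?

12225529 is odd.
Digit sum 28, not divisible by 3.
Ends in 9: not divisible by 5.
7: 12225529 = 7·1746504 + 1
11: 12225529 = 11·1111411 + 8
13: 12225529 = 13·940425 + 4
17: 12225529 = 17·719148 + 13
19: 12225529 = 19·643448 + 17
23: 12225529 = 23·531544 + 17
29: 12225529 = 29·421569 + 28
31: 12225529 = 31·394371 + 28
37: 12225529 = 37·330419 + 26
41: 12225529 = 41·298183 + 26
43: 12225529 = 43·284314 + 27
47: 12225529 = 47·260117 + 30
53: 12225529 = 53·230670 + 19
59: 12225529 = 59·207212 + 21
61: 12225529 = 61·200418 + 31
67: 12225529 = 67·182470 + 39
71: 12225529 = 71·172190 + 39
73: 12225529 = 73·167473

73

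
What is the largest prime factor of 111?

37

111 = 3 · 37
37 is prime.
So 111 = 3 · 37; the largest prime factor is 37.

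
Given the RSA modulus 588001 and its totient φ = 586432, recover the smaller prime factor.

φ(n) = (p−1)(q−1) = n − (p+q) + 1, so p + q = 588001 − 586432 + 1 = 1570.
p and q are the roots of t² − 1570t + 588001 = 0.
Discriminant: 1570² − 4·588001 = 2464900 − 2352004 = 112896; √112896 = 336.
q = (1570 − 336)/2 = 617, p = (1570 + 336)/2 = 953.
Check: 617 · 953 = 588001.

617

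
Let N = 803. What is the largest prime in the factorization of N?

803 = 11 · 73
73 is prime.
So 803 = 11 · 73; the largest prime factor is 73.

73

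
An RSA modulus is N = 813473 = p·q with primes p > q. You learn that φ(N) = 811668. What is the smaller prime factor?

φ(n) = (p−1)(q−1) = n − (p+q) + 1, so p + q = 813473 − 811668 + 1 = 1806.
p and q are the roots of t² − 1806t + 813473 = 0.
Discriminant: 1806² − 4·813473 = 3261636 − 3253892 = 7744; √7744 = 88.
q = (1806 − 88)/2 = 859, p = (1806 + 88)/2 = 947.
Check: 859 · 947 = 813473.

859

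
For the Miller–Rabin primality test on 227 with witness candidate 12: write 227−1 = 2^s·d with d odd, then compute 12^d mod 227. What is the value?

1

227 − 1 = 226 = 2^1 · 113, so d = 113.
12^1 ≡ 12 (mod 227)
12^2 ≡ 12^2 = 144 ≡ 144 (mod 227)
12^4 ≡ 144^2 = 20736 ≡ 79 (mod 227)
12^8 ≡ 79^2 = 6241 ≡ 112 (mod 227)
12^16 ≡ 112^2 = 12544 ≡ 59 (mod 227)
12^32 ≡ 59^2 = 3481 ≡ 76 (mod 227)
12^64 ≡ 76^2 = 5776 ≡ 101 (mod 227)
113 = 64 + 32 + 16 + 1 in binary powers of 2.
So 12^113 ≡ 101 · 76 · 59 · 12 ≡ 1 (mod 227).
Since 12^d ≡ 1 (mod 227), base 12 does not prove 227 composite.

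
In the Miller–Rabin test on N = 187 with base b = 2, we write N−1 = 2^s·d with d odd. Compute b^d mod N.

187 − 1 = 186 = 2^1 · 93, so d = 93.
2^1 ≡ 2 (mod 187)
2^2 ≡ 2^2 = 4 ≡ 4 (mod 187)
2^4 ≡ 4^2 = 16 ≡ 16 (mod 187)
2^8 ≡ 16^2 = 256 ≡ 69 (mod 187)
2^16 ≡ 69^2 = 4761 ≡ 86 (mod 187)
2^32 ≡ 86^2 = 7396 ≡ 103 (mod 187)
2^64 ≡ 103^2 = 10609 ≡ 137 (mod 187)
93 = 64 + 16 + 8 + 4 + 1 in binary powers of 2.
So 2^93 ≡ 137 · 86 · 69 · 16 · 2 ≡ 151 (mod 187).
Squaring chain: 151; never reaches −1, so base 2 is a Miller–Rabin witness that 187 is composite.

151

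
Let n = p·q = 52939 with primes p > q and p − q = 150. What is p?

317

Since p = q + 150, we have 52939 = q(q + 150), so q² + 150q − 52939 = 0.
Discriminant: 150² + 4·52939 = 22500 + 211756 = 234256; √234256 = 484.
q = (−150 + 484)/2 = 167, and p = q + 150 = 317.
Check: 167 · 317 = 52939.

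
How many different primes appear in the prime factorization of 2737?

2737 = 7 · 391
391 = 17 · 23
2737 = 7 · 17 · 23, which has 3 distinct prime factors.

3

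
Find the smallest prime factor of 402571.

13

402571 is odd.
Digit sum 19, not divisible by 3.
Ends in 1: not divisible by 5.
7: 402571 = 7·57510 + 1
11: 402571 = 11·36597 + 4
13: 402571 = 13·30967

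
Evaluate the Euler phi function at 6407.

6216

Factor: 6407 = 43 · 149.
φ(6407) = (43−1) · (149−1) = 42 · 148 = 6216.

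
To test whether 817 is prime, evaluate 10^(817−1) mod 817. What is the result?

10^1 ≡ 10 (mod 817)
10^2 ≡ 10^2 = 100 ≡ 100 (mod 817)
10^4 ≡ 100^2 = 10000 ≡ 196 (mod 817)
10^8 ≡ 196^2 = 38416 ≡ 17 (mod 817)
10^16 ≡ 17^2 = 289 ≡ 289 (mod 817)
10^32 ≡ 289^2 = 83521 ≡ 187 (mod 817)
10^64 ≡ 187^2 = 34969 ≡ 655 (mod 817)
10^128 ≡ 655^2 = 429025 ≡ 100 (mod 817)
10^256 ≡ 100^2 = 10000 ≡ 196 (mod 817)
10^512 ≡ 196^2 = 38416 ≡ 17 (mod 817)
816 = 512 + 256 + 32 + 16 in binary powers of 2.
So 10^816 ≡ 17 · 196 · 187 · 289 ≡ 391 (mod 817).
Since 391 ≠ 1, base 10 is a Fermat witness: 817 is composite.

391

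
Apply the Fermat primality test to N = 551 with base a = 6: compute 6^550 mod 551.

6^1 ≡ 6 (mod 551)
6^2 ≡ 6^2 = 36 ≡ 36 (mod 551)
6^4 ≡ 36^2 = 1296 ≡ 194 (mod 551)
6^8 ≡ 194^2 = 37636 ≡ 168 (mod 551)
6^16 ≡ 168^2 = 28224 ≡ 123 (mod 551)
6^32 ≡ 123^2 = 15129 ≡ 252 (mod 551)
6^64 ≡ 252^2 = 63504 ≡ 139 (mod 551)
6^128 ≡ 139^2 = 19321 ≡ 36 (mod 551)
6^256 ≡ 36^2 = 1296 ≡ 194 (mod 551)
6^512 ≡ 194^2 = 37636 ≡ 168 (mod 551)
550 = 512 + 32 + 4 + 2 in binary powers of 2.
So 6^550 ≡ 168 · 252 · 194 · 36 ≡ 310 (mod 551).
Since 310 ≠ 1, base 6 is a Fermat witness: 551 is composite.

310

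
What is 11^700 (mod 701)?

1

11^1 ≡ 11 (mod 701)
11^2 ≡ 11^2 = 121 ≡ 121 (mod 701)
11^4 ≡ 121^2 = 14641 ≡ 621 (mod 701)
11^8 ≡ 621^2 = 385641 ≡ 91 (mod 701)
11^16 ≡ 91^2 = 8281 ≡ 570 (mod 701)
11^32 ≡ 570^2 = 324900 ≡ 337 (mod 701)
11^64 ≡ 337^2 = 113569 ≡ 7 (mod 701)
11^128 ≡ 7^2 = 49 ≡ 49 (mod 701)
11^256 ≡ 49^2 = 2401 ≡ 298 (mod 701)
11^512 ≡ 298^2 = 88804 ≡ 478 (mod 701)
700 = 512 + 128 + 32 + 16 + 8 + 4 in binary powers of 2.
So 11^700 ≡ 478 · 49 · 337 · 570 · 91 · 621 ≡ 1 (mod 701).
Since the result is 1, base 11 gives no evidence that 701 is composite.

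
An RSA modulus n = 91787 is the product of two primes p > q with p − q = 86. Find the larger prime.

Since p = q + 86, we have 91787 = q(q + 86), so q² + 86q − 91787 = 0.
Discriminant: 86² + 4·91787 = 7396 + 367148 = 374544; √374544 = 612.
q = (−86 + 612)/2 = 263, and p = q + 86 = 349.
Check: 263 · 349 = 91787.

349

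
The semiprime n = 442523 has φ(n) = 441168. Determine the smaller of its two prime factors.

547

φ(n) = (p−1)(q−1) = n − (p+q) + 1, so p + q = 442523 − 441168 + 1 = 1356.
p and q are the roots of t² − 1356t + 442523 = 0.
Discriminant: 1356² − 4·442523 = 1838736 − 1770092 = 68644; √68644 = 262.
q = (1356 − 262)/2 = 547, p = (1356 + 262)/2 = 809.
Check: 547 · 809 = 442523.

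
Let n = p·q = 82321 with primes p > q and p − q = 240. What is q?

Since p = q + 240, we have 82321 = q(q + 240), so q² + 240q − 82321 = 0.
Discriminant: 240² + 4·82321 = 57600 + 329284 = 386884; √386884 = 622.
q = (−240 + 622)/2 = 191, and p = q + 240 = 431.
Check: 191 · 431 = 82321.

191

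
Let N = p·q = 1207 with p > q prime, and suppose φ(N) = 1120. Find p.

φ(n) = (p−1)(q−1) = n − (p+q) + 1, so p + q = 1207 − 1120 + 1 = 88.
p and q are the roots of t² − 88t + 1207 = 0.
Discriminant: 88² − 4·1207 = 7744 − 4828 = 2916; √2916 = 54.
q = (88 − 54)/2 = 17, p = (88 + 54)/2 = 71.
Check: 17 · 71 = 1207.

71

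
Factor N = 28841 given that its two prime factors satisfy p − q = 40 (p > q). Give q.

151

Since p = q + 40, we have 28841 = q(q + 40), so q² + 40q − 28841 = 0.
Discriminant: 40² + 4·28841 = 1600 + 115364 = 116964; √116964 = 342.
q = (−40 + 342)/2 = 151, and p = q + 40 = 191.
Check: 151 · 191 = 28841.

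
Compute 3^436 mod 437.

347

3^1 ≡ 3 (mod 437)
3^2 ≡ 3^2 = 9 ≡ 9 (mod 437)
3^4 ≡ 9^2 = 81 ≡ 81 (mod 437)
3^8 ≡ 81^2 = 6561 ≡ 6 (mod 437)
3^16 ≡ 6^2 = 36 ≡ 36 (mod 437)
3^32 ≡ 36^2 = 1296 ≡ 422 (mod 437)
3^64 ≡ 422^2 = 178084 ≡ 225 (mod 437)
3^128 ≡ 225^2 = 50625 ≡ 370 (mod 437)
3^256 ≡ 370^2 = 136900 ≡ 119 (mod 437)
436 = 256 + 128 + 32 + 16 + 4 in binary powers of 2.
So 3^436 ≡ 119 · 370 · 422 · 36 · 81 ≡ 347 (mod 437).
Since 347 ≠ 1, base 3 is a Fermat witness: 437 is composite.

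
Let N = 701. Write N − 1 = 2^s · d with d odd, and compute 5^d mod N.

701 − 1 = 700 = 2^2 · 175, so d = 175.
5^1 ≡ 5 (mod 701)
5^2 ≡ 5^2 = 25 ≡ 25 (mod 701)
5^4 ≡ 25^2 = 625 ≡ 625 (mod 701)
5^8 ≡ 625^2 = 390625 ≡ 168 (mod 701)
5^16 ≡ 168^2 = 28224 ≡ 184 (mod 701)
5^32 ≡ 184^2 = 33856 ≡ 208 (mod 701)
5^64 ≡ 208^2 = 43264 ≡ 503 (mod 701)
5^128 ≡ 503^2 = 253009 ≡ 649 (mod 701)
175 = 128 + 32 + 8 + 4 + 2 + 1 in binary powers of 2.
So 5^175 ≡ 649 · 208 · 168 · 625 · 25 · 5 ≡ 700 (mod 701).
Since 5^d ≡ 700 (mod 701), base 5 does not prove 701 composite.

700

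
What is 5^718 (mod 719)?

5^1 ≡ 5 (mod 719)
5^2 ≡ 5^2 = 25 ≡ 25 (mod 719)
5^4 ≡ 25^2 = 625 ≡ 625 (mod 719)
5^8 ≡ 625^2 = 390625 ≡ 208 (mod 719)
5^16 ≡ 208^2 = 43264 ≡ 124 (mod 719)
5^32 ≡ 124^2 = 15376 ≡ 277 (mod 719)
5^64 ≡ 277^2 = 76729 ≡ 515 (mod 719)
5^128 ≡ 515^2 = 265225 ≡ 633 (mod 719)
5^256 ≡ 633^2 = 400689 ≡ 206 (mod 719)
5^512 ≡ 206^2 = 42436 ≡ 15 (mod 719)
718 = 512 + 128 + 64 + 8 + 4 + 2 in binary powers of 2.
So 5^718 ≡ 15 · 633 · 515 · 208 · 625 · 25 ≡ 1 (mod 719).
Since the result is 1, base 5 gives no evidence that 719 is composite.

1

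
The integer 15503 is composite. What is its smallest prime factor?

37

15503 is odd.
Digit sum 14, not divisible by 3.
Ends in 3: not divisible by 5.
7: 15503 = 7·2214 + 5
11: 15503 = 11·1409 + 4
13: 15503 = 13·1192 + 7
17: 15503 = 17·911 + 16
19: 15503 = 19·815 + 18
23: 15503 = 23·674 + 1
29: 15503 = 29·534 + 17
31: 15503 = 31·500 + 3
37: 15503 = 37·419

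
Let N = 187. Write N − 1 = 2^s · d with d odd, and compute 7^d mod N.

57

187 − 1 = 186 = 2^1 · 93, so d = 93.
7^1 ≡ 7 (mod 187)
7^2 ≡ 7^2 = 49 ≡ 49 (mod 187)
7^4 ≡ 49^2 = 2401 ≡ 157 (mod 187)
7^8 ≡ 157^2 = 24649 ≡ 152 (mod 187)
7^16 ≡ 152^2 = 23104 ≡ 103 (mod 187)
7^32 ≡ 103^2 = 10609 ≡ 137 (mod 187)
7^64 ≡ 137^2 = 18769 ≡ 69 (mod 187)
93 = 64 + 16 + 8 + 4 + 1 in binary powers of 2.
So 7^93 ≡ 69 · 103 · 152 · 157 · 7 ≡ 57 (mod 187).
Squaring chain: 57; never reaches −1, so base 7 is a Miller–Rabin witness that 187 is composite.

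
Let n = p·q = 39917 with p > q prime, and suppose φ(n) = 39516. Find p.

223

φ(n) = (p−1)(q−1) = n − (p+q) + 1, so p + q = 39917 − 39516 + 1 = 402.
p and q are the roots of t² − 402t + 39917 = 0.
Discriminant: 402² − 4·39917 = 161604 − 159668 = 1936; √1936 = 44.
q = (402 − 44)/2 = 179, p = (402 + 44)/2 = 223.
Check: 179 · 223 = 39917.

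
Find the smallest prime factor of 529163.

529163 is odd.
Digit sum 26, not divisible by 3.
Ends in 3: not divisible by 5.
7: 529163 = 7·75594 + 5
11: 529163 = 11·48105 + 8
13: 529163 = 13·40704 + 11
17: 529163 = 17·31127 + 4
19: 529163 = 19·27850 + 13
23: 529163 = 23·23007 + 2
29: 529163 = 29·18247

29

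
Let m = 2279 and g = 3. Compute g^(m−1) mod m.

1257

3^1 ≡ 3 (mod 2279)
3^2 ≡ 3^2 = 9 ≡ 9 (mod 2279)
3^4 ≡ 9^2 = 81 ≡ 81 (mod 2279)
3^8 ≡ 81^2 = 6561 ≡ 2003 (mod 2279)
3^16 ≡ 2003^2 = 4012009 ≡ 969 (mod 2279)
3^32 ≡ 969^2 = 938961 ≡ 13 (mod 2279)
3^64 ≡ 13^2 = 169 ≡ 169 (mod 2279)
3^128 ≡ 169^2 = 28561 ≡ 1213 (mod 2279)
3^256 ≡ 1213^2 = 1471369 ≡ 1414 (mod 2279)
3^512 ≡ 1414^2 = 1999396 ≡ 713 (mod 2279)
3^1024 ≡ 713^2 = 508369 ≡ 152 (mod 2279)
3^2048 ≡ 152^2 = 23104 ≡ 314 (mod 2279)
2278 = 2048 + 128 + 64 + 32 + 4 + 2 in binary powers of 2.
So 3^2278 ≡ 314 · 1213 · 169 · 13 · 81 · 9 ≡ 1257 (mod 2279).
Since 1257 ≠ 1, base 3 is a Fermat witness: 2279 is composite.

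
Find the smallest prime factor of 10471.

37

10471 is odd.
Digit sum 13, not divisible by 3.
Ends in 1: not divisible by 5.
7: 10471 = 7·1495 + 6
11: 10471 = 11·951 + 10
13: 10471 = 13·805 + 6
17: 10471 = 17·615 + 16
19: 10471 = 19·551 + 2
23: 10471 = 23·455 + 6
29: 10471 = 29·361 + 2
31: 10471 = 31·337 + 24
37: 10471 = 37·283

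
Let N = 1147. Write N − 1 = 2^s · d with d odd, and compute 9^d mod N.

47

1147 − 1 = 1146 = 2^1 · 573, so d = 573.
9^1 ≡ 9 (mod 1147)
9^2 ≡ 9^2 = 81 ≡ 81 (mod 1147)
9^4 ≡ 81^2 = 6561 ≡ 826 (mod 1147)
9^8 ≡ 826^2 = 682276 ≡ 958 (mod 1147)
9^16 ≡ 958^2 = 917764 ≡ 164 (mod 1147)
9^32 ≡ 164^2 = 26896 ≡ 515 (mod 1147)
9^64 ≡ 515^2 = 265225 ≡ 268 (mod 1147)
9^128 ≡ 268^2 = 71824 ≡ 710 (mod 1147)
9^256 ≡ 710^2 = 504100 ≡ 567 (mod 1147)
9^512 ≡ 567^2 = 321489 ≡ 329 (mod 1147)
573 = 512 + 32 + 16 + 8 + 4 + 1 in binary powers of 2.
So 9^573 ≡ 329 · 515 · 164 · 958 · 826 · 9 ≡ 47 (mod 1147).
Squaring chain: 47; never reaches −1, so base 9 is a Miller–Rabin witness that 1147 is composite.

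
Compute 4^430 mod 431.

4^1 ≡ 4 (mod 431)
4^2 ≡ 4^2 = 16 ≡ 16 (mod 431)
4^4 ≡ 16^2 = 256 ≡ 256 (mod 431)
4^8 ≡ 256^2 = 65536 ≡ 24 (mod 431)
4^16 ≡ 24^2 = 576 ≡ 145 (mod 431)
4^32 ≡ 145^2 = 21025 ≡ 337 (mod 431)
4^64 ≡ 337^2 = 113569 ≡ 216 (mod 431)
4^128 ≡ 216^2 = 46656 ≡ 108 (mod 431)
4^256 ≡ 108^2 = 11664 ≡ 27 (mod 431)
430 = 256 + 128 + 32 + 8 + 4 + 2 in binary powers of 2.
So 4^430 ≡ 27 · 108 · 337 · 24 · 256 · 16 ≡ 1 (mod 431).
Since the result is 1, base 4 gives no evidence that 431 is composite.

1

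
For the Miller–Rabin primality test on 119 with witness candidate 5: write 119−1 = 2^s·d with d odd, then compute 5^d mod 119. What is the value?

45

119 − 1 = 118 = 2^1 · 59, so d = 59.
5^1 ≡ 5 (mod 119)
5^2 ≡ 5^2 = 25 ≡ 25 (mod 119)
5^4 ≡ 25^2 = 625 ≡ 30 (mod 119)
5^8 ≡ 30^2 = 900 ≡ 67 (mod 119)
5^16 ≡ 67^2 = 4489 ≡ 86 (mod 119)
5^32 ≡ 86^2 = 7396 ≡ 18 (mod 119)
59 = 32 + 16 + 8 + 2 + 1 in binary powers of 2.
So 5^59 ≡ 18 · 86 · 67 · 25 · 5 ≡ 45 (mod 119).
Squaring chain: 45; never reaches −1, so base 5 is a Miller–Rabin witness that 119 is composite.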